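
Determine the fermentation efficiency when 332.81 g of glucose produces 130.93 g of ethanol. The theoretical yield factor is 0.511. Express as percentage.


Fermentation efficiency = (actual / (0.511 * glucose)) * 100
= (130.93 / (0.511 * 332.81)) * 100
= 76.9878%

76.9878%


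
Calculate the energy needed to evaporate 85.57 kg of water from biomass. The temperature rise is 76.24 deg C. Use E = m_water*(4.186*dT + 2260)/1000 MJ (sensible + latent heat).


E = m_water * (4.186 * dT + 2260) / 1000
= 85.57 * (4.186 * 76.24 + 2260) / 1000
= 220.6971 MJ

220.6971 MJ


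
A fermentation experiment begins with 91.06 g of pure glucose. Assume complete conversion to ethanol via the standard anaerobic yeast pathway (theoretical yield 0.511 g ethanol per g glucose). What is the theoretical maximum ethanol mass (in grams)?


Theoretical ethanol yield: m_EtOH = 0.511 * m_glucose
m_EtOH = 0.511 * 91.06 = 46.5317 g

46.5317 g


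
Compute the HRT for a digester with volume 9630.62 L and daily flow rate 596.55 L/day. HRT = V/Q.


HRT = V / Q
= 9630.62 / 596.55
= 16.1439 days

16.1439 days


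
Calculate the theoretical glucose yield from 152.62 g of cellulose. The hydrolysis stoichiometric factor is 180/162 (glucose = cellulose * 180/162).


glucose = cellulose * 180/162
= 152.62 * 180/162
= 169.5778 g

169.5778 g


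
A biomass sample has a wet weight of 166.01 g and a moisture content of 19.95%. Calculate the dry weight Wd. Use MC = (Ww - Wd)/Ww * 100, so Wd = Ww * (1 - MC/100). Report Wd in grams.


Wd = Ww * (1 - MC/100)
= 166.01 * (1 - 19.95/100)
= 132.8910 g

132.8910 g


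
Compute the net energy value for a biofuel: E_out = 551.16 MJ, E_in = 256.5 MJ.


NEV = E_out - E_in
= 551.16 - 256.5
= 294.6600 MJ

294.6600 MJ


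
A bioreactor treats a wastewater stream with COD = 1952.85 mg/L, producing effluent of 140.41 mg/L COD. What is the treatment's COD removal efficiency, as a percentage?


eta = (COD_in - COD_out) / COD_in * 100
= (1952.85 - 140.41) / 1952.85 * 100
= 92.8100%

92.8100%


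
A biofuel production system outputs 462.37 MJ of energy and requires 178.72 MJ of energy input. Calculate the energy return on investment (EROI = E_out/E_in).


EROI = E_out / E_in
= 462.37 / 178.72
= 2.5871

2.5871


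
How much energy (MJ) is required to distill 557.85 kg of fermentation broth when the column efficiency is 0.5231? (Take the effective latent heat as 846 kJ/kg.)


E = m * 846 / (eta * 1000)
= 557.85 * 846 / (0.5231 * 1000)
= 902.2005 MJ

902.2005 MJ


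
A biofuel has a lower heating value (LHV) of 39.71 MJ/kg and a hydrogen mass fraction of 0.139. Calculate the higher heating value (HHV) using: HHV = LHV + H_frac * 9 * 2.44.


HHV = LHV + H_frac * 9 * 2.44
= 39.71 + 0.139 * 9 * 2.44
= 42.7624 MJ/kg

42.7624 MJ/kg


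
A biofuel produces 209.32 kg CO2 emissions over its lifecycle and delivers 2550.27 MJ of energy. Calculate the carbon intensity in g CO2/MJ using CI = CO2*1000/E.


CI = CO2 * 1000 / E
= 209.32 * 1000 / 2550.27
= 82.0776 g CO2/MJ

82.0776 g CO2/MJ


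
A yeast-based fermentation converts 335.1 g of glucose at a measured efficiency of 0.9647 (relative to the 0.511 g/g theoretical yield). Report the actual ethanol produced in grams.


Actual ethanol: m = 0.511 * 335.1 * 0.9647
m = 165.1915 g

165.1915 g


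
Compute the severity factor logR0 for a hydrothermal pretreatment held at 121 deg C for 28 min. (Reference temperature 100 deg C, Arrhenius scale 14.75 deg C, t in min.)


logR0 = log10(t * exp((T - 100) / 14.75))
= log10(28 * exp((121 - 100) / 14.75))
= 2.0655

2.0655


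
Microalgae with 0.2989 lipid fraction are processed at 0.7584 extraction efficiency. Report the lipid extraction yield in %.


Y = lipid_content * extraction_eff * 100
= 0.2989 * 0.7584 * 100
= 22.6686%

22.6686%


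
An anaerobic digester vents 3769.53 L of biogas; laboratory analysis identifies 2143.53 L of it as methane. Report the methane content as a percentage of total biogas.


CH4% = V_CH4 / V_total * 100
= 2143.53 / 3769.53 * 100
= 56.8646%

56.8646%


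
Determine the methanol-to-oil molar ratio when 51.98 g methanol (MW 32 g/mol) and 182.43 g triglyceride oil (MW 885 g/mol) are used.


Molar ratio = n_MeOH / n_oil = (MeOH/32) / (oil/885) = (MeOH * 885) / (32 * oil)
= (51.98 * 885) / (32 * 182.43)
= 7.8801

7.8801


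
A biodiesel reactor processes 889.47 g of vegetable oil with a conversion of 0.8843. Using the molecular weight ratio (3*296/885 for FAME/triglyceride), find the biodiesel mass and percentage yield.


m_FAME = oil * conv * (3 * 296 / 885) = oil * conv * (888/885)
= 889.47 * 0.8843 * 888 / 885
= 789.2246 g
Y = m_FAME / oil * 100 = conv * (888/885) * 100
= 0.8843 * 888 / 885 * 100
= 88.73%

789.2246 g FAME; Y = 88.73%


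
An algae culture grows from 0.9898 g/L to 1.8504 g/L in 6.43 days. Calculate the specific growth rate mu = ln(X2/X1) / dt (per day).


mu = ln(X2/X1) / dt
= ln(1.8504/0.9898) / 6.43
= 0.0973 per day

0.0973 per day


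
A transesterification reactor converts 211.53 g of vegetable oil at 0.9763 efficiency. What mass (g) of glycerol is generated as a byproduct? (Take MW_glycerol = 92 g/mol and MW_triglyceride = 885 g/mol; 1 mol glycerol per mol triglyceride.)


glycerol = oil * conv * (92/885)
= 211.53 * 0.9763 * 92 / 885
= 21.4684 g

21.4684 g


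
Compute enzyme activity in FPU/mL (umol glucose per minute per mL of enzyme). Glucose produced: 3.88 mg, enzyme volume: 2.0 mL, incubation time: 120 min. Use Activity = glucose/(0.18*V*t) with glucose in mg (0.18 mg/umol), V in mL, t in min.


Activity = glucose_mg / (0.18 mg/umol * V_mL * t_min)
= 3.88 / (0.18 * 2.0 * 120)
= 0.0898 FPU/mL

0.0898 FPU/mL


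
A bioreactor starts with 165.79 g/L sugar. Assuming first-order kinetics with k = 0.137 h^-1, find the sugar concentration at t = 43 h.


S = S0 * exp(-k * t)
S = 165.79 * exp(-0.137 * 43)
S = 0.4583 g/L

0.4583 g/L


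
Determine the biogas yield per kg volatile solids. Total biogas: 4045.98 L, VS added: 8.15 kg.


Y = V / VS
= 4045.98 / 8.15
= 496.4393 L/kg VS

496.4393 L/kg VS


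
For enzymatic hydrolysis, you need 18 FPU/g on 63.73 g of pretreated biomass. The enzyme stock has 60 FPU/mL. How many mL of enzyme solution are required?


V = dosage * m_sub / activity
V = 18 * 63.73 / 60
V = 19.1190 mL

19.1190 mL


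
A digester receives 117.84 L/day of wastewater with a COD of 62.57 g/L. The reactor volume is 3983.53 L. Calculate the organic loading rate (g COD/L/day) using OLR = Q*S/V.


OLR = Q * S / V
= 117.84 * 62.57 / 3983.53
= 1.8509 g/L/day

1.8509 g/L/day


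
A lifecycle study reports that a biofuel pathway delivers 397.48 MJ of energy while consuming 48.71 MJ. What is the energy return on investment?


EROI = E_out / E_in
= 397.48 / 48.71
= 8.1601

8.1601


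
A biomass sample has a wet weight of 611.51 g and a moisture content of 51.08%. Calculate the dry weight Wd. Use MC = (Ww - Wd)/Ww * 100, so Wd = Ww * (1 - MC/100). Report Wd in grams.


Wd = Ww * (1 - MC/100)
= 611.51 * (1 - 51.08/100)
= 299.1507 g

299.1507 g


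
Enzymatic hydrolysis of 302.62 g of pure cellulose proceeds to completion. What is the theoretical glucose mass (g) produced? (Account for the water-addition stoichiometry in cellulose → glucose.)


glucose = cellulose * 180/162
= 302.62 * 180/162
= 336.2444 g

336.2444 g


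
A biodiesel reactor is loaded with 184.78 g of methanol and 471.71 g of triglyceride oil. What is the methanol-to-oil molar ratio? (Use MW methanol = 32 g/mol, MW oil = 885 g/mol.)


Molar ratio = n_MeOH / n_oil = (MeOH/32) / (oil/885) = (MeOH * 885) / (32 * oil)
= (184.78 * 885) / (32 * 471.71)
= 10.8336

10.8336


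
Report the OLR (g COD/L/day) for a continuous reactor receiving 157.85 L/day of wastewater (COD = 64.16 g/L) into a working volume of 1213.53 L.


OLR = Q * S / V
= 157.85 * 64.16 / 1213.53
= 8.3456 g/L/day

8.3456 g/L/day


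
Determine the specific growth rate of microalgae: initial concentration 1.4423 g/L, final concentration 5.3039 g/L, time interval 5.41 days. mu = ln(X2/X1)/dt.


mu = ln(X2/X1) / dt
= ln(5.3039/1.4423) / 5.41
= 0.2407 per day

0.2407 per day


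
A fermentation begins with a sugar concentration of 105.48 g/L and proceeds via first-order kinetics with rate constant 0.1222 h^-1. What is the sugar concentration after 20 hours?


S = S0 * exp(-k * t)
S = 105.48 * exp(-0.1222 * 20)
S = 9.1570 g/L

9.1570 g/L


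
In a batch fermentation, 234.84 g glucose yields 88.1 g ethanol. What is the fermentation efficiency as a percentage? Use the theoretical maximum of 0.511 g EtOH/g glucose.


Fermentation efficiency = (actual / (0.511 * glucose)) * 100
= (88.1 / (0.511 * 234.84)) * 100
= 73.4147%

73.4147%


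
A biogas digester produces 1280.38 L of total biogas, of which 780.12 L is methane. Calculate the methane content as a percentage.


CH4% = V_CH4 / V_total * 100
= 780.12 / 1280.38 * 100
= 60.9288%

60.9288%


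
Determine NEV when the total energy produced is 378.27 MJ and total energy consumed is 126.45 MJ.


NEV = E_out - E_in
= 378.27 - 126.45
= 251.8200 MJ

251.8200 MJ


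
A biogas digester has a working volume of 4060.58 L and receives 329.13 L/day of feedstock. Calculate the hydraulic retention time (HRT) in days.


HRT = V / Q
= 4060.58 / 329.13
= 12.3373 days

12.3373 days


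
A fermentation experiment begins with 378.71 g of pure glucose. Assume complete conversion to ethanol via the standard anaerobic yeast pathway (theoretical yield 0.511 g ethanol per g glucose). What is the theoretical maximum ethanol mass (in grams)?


Theoretical ethanol yield: m_EtOH = 0.511 * m_glucose
m_EtOH = 0.511 * 378.71 = 193.5208 g

193.5208 g


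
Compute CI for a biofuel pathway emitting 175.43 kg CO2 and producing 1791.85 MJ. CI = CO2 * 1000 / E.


CI = CO2 * 1000 / E
= 175.43 * 1000 / 1791.85
= 97.9044 g CO2/MJ

97.9044 g CO2/MJ


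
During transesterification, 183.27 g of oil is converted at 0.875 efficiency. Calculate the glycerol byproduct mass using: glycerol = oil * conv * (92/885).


glycerol = oil * conv * (92/885)
= 183.27 * 0.875 * 92 / 885
= 16.6703 g

16.6703 g


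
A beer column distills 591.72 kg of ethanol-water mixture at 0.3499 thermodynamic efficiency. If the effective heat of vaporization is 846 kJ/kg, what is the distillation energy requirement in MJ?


E = m * 846 / (eta * 1000)
= 591.72 * 846 / (0.3499 * 1000)
= 1430.6805 MJ

1430.6805 MJ


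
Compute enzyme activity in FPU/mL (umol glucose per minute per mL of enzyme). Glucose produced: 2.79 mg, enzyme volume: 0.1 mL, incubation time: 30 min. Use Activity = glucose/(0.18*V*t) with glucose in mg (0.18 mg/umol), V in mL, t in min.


Activity = glucose_mg / (0.18 mg/umol * V_mL * t_min)
= 2.79 / (0.18 * 0.1 * 30)
= 5.1667 FPU/mL

5.1667 FPU/mL


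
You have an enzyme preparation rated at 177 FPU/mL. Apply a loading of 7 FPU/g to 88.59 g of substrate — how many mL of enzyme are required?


V = dosage * m_sub / activity
V = 7 * 88.59 / 177
V = 3.5036 mL

3.5036 mL


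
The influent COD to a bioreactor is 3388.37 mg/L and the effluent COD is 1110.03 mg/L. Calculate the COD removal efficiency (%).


eta = (COD_in - COD_out) / COD_in * 100
= (3388.37 - 1110.03) / 3388.37 * 100
= 67.2400%

67.2400%


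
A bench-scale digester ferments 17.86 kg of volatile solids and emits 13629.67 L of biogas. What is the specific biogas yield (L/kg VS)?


Y = V / VS
= 13629.67 / 17.86
= 763.1394 L/kg VS

763.1394 L/kg VS


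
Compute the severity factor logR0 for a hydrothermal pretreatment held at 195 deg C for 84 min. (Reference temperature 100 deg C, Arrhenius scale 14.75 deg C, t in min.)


logR0 = log10(t * exp((T - 100) / 14.75))
= log10(84 * exp((195 - 100) / 14.75))
= 4.7214

4.7214


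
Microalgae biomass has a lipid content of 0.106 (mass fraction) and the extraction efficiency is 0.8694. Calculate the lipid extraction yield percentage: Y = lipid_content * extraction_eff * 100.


Y = lipid_content * extraction_eff * 100
= 0.106 * 0.8694 * 100
= 9.2156%

9.2156%


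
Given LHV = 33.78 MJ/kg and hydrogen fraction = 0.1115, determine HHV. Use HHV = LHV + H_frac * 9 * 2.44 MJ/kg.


HHV = LHV + H_frac * 9 * 2.44
= 33.78 + 0.1115 * 9 * 2.44
= 36.2285 MJ/kg

36.2285 MJ/kg


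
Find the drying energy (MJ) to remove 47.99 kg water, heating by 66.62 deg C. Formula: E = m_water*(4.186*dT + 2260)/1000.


E = m_water * (4.186 * dT + 2260) / 1000
= 47.99 * (4.186 * 66.62 + 2260) / 1000
= 121.8404 MJ

121.8404 MJ


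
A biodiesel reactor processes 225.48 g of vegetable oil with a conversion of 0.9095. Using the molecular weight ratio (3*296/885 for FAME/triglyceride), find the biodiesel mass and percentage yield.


m_FAME = oil * conv * (3 * 296 / 885) = oil * conv * (888/885)
= 225.48 * 0.9095 * 888 / 885
= 205.7692 g
Y = m_FAME / oil * 100 = conv * (888/885) * 100
= 0.9095 * 888 / 885 * 100
= 91.26%

205.7692 g FAME; Y = 91.26%


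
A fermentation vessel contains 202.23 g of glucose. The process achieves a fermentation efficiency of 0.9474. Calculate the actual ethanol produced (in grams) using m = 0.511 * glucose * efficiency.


Actual ethanol: m = 0.511 * 202.23 * 0.9474
m = 97.9039 g

97.9039 g


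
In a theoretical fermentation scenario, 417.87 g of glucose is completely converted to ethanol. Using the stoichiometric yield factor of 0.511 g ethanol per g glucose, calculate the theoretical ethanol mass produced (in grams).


Theoretical ethanol yield: m_EtOH = 0.511 * m_glucose
m_EtOH = 0.511 * 417.87 = 213.5316 g

213.5316 g


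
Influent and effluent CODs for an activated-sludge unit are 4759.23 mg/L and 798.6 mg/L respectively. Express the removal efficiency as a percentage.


eta = (COD_in - COD_out) / COD_in * 100
= (4759.23 - 798.6) / 4759.23 * 100
= 83.2200%

83.2200%


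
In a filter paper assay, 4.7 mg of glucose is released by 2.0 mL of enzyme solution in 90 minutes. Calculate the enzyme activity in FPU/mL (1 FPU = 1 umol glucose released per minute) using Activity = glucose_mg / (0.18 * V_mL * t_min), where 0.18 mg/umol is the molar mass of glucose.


Activity = glucose_mg / (0.18 mg/umol * V_mL * t_min)
= 4.7 / (0.18 * 2.0 * 90)
= 0.1451 FPU/mL

0.1451 FPU/mL


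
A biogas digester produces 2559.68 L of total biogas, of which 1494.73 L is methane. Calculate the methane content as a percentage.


CH4% = V_CH4 / V_total * 100
= 1494.73 / 2559.68 * 100
= 58.3952%

58.3952%


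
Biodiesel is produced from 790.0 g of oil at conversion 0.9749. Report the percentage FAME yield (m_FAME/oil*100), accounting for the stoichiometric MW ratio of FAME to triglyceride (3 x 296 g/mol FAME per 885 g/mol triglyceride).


m_FAME = oil * conv * (3 * 296 / 885) = oil * conv * (888/885)
= 790.0 * 0.9749 * 888 / 885
= 772.7817 g
Y = m_FAME / oil * 100 = conv * (888/885) * 100
= 0.9749 * 888 / 885 * 100
= 97.82%

97.82%


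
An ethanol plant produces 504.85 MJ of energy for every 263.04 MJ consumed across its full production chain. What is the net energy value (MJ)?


NEV = E_out - E_in
= 504.85 - 263.04
= 241.8100 MJ

241.8100 MJ


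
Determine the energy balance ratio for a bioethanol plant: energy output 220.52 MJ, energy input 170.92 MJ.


EROI = E_out / E_in
= 220.52 / 170.92
= 1.2902

1.2902


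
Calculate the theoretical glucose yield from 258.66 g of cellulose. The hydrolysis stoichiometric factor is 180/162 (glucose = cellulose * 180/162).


glucose = cellulose * 180/162
= 258.66 * 180/162
= 287.4000 g

287.4000 g


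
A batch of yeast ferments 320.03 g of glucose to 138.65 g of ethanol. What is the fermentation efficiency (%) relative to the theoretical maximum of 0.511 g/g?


Fermentation efficiency = (actual / (0.511 * glucose)) * 100
= (138.65 / (0.511 * 320.03)) * 100
= 84.7829%

84.7829%


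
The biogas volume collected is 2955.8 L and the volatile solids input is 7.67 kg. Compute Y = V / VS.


Y = V / VS
= 2955.8 / 7.67
= 385.3716 L/kg VS

385.3716 L/kg VS


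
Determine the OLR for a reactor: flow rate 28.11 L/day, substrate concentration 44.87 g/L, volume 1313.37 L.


OLR = Q * S / V
= 28.11 * 44.87 / 1313.37
= 0.9604 g/L/day

0.9604 g/L/day


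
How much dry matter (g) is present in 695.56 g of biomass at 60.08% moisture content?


Wd = Ww * (1 - MC/100)
= 695.56 * (1 - 60.08/100)
= 277.6676 g

277.6676 g


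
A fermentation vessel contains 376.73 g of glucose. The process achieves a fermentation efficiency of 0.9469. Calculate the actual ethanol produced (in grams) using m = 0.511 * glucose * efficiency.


Actual ethanol: m = 0.511 * 376.73 * 0.9469
m = 182.2868 g

182.2868 g


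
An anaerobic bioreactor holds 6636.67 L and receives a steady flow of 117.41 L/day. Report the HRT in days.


HRT = V / Q
= 6636.67 / 117.41
= 56.5256 days

56.5256 days


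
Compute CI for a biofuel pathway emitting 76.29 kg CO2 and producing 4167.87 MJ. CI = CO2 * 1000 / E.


CI = CO2 * 1000 / E
= 76.29 * 1000 / 4167.87
= 18.3043 g CO2/MJ

18.3043 g CO2/MJ


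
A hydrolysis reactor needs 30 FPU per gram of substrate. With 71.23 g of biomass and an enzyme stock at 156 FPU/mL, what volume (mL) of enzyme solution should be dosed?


V = dosage * m_sub / activity
V = 30 * 71.23 / 156
V = 13.6981 mL

13.6981 mL


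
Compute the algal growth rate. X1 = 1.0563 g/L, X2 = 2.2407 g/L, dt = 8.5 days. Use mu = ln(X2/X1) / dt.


mu = ln(X2/X1) / dt
= ln(2.2407/1.0563) / 8.5
= 0.0885 per day

0.0885 per day


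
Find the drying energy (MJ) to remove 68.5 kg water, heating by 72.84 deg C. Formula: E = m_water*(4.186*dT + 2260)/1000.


E = m_water * (4.186 * dT + 2260) / 1000
= 68.5 * (4.186 * 72.84 + 2260) / 1000
= 175.6962 MJ

175.6962 MJ


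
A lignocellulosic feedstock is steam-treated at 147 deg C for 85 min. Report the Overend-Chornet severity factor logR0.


logR0 = log10(t * exp((T - 100) / 14.75))
= log10(85 * exp((147 - 100) / 14.75))
= 3.3133

3.3133


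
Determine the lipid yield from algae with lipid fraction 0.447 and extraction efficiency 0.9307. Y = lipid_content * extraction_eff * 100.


Y = lipid_content * extraction_eff * 100
= 0.447 * 0.9307 * 100
= 41.6023%

41.6023%


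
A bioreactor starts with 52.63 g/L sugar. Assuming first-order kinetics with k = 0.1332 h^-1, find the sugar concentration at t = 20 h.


S = S0 * exp(-k * t)
S = 52.63 * exp(-0.1332 * 20)
S = 3.6667 g/L

3.6667 g/L


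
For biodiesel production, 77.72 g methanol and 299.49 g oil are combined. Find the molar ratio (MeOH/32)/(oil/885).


Molar ratio = n_MeOH / n_oil = (MeOH/32) / (oil/885) = (MeOH * 885) / (32 * oil)
= (77.72 * 885) / (32 * 299.49)
= 7.1770

7.1770


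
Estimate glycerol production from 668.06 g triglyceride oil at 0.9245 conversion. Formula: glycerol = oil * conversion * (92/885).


glycerol = oil * conv * (92/885)
= 668.06 * 0.9245 * 92 / 885
= 64.2047 g

64.2047 g


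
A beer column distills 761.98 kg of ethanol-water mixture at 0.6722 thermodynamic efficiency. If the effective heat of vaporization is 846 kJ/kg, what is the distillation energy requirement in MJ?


E = m * 846 / (eta * 1000)
= 761.98 * 846 / (0.6722 * 1000)
= 958.9930 MJ

958.9930 MJ


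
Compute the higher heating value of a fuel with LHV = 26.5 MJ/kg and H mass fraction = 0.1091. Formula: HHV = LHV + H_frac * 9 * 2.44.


HHV = LHV + H_frac * 9 * 2.44
= 26.5 + 0.1091 * 9 * 2.44
= 28.8958 MJ/kg

28.8958 MJ/kg


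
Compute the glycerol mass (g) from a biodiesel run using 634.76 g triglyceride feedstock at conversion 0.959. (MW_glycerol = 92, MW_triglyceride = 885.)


glycerol = oil * conv * (92/885)
= 634.76 * 0.959 * 92 / 885
= 63.2809 g

63.2809 g


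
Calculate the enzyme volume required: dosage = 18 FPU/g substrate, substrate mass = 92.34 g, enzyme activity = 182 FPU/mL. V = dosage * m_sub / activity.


V = dosage * m_sub / activity
V = 18 * 92.34 / 182
V = 9.1325 mL

9.1325 mL


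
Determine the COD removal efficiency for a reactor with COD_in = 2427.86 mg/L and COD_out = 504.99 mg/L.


eta = (COD_in - COD_out) / COD_in * 100
= (2427.86 - 504.99) / 2427.86 * 100
= 79.2002%

79.2002%


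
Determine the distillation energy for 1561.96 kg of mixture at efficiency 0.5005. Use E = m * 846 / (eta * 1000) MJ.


E = m * 846 / (eta * 1000)
= 1561.96 * 846 / (0.5005 * 1000)
= 2640.1961 MJ

2640.1961 MJ


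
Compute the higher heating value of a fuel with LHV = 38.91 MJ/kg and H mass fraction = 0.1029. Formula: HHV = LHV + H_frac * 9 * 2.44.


HHV = LHV + H_frac * 9 * 2.44
= 38.91 + 0.1029 * 9 * 2.44
= 41.1697 MJ/kg

41.1697 MJ/kg


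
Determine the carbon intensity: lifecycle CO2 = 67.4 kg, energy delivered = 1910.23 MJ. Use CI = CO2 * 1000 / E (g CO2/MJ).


CI = CO2 * 1000 / E
= 67.4 * 1000 / 1910.23
= 35.2837 g CO2/MJ

35.2837 g CO2/MJ


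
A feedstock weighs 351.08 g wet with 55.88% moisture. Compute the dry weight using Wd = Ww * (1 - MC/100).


Wd = Ww * (1 - MC/100)
= 351.08 * (1 - 55.88/100)
= 154.8965 g

154.8965 g


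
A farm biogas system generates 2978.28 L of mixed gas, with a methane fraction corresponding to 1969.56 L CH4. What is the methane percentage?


CH4% = V_CH4 / V_total * 100
= 1969.56 / 2978.28 * 100
= 66.1308%

66.1308%


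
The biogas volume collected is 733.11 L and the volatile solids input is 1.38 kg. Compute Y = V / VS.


Y = V / VS
= 733.11 / 1.38
= 531.2391 L/kg VS

531.2391 L/kg VS


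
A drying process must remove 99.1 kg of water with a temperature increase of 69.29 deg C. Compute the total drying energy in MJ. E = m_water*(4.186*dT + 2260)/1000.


E = m_water * (4.186 * dT + 2260) / 1000
= 99.1 * (4.186 * 69.29 + 2260) / 1000
= 252.7098 MJ

252.7098 MJ


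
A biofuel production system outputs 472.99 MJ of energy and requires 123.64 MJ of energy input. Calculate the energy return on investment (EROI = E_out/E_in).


EROI = E_out / E_in
= 472.99 / 123.64
= 3.8255

3.8255


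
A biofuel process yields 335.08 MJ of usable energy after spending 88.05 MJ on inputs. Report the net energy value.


NEV = E_out - E_in
= 335.08 - 88.05
= 247.0300 MJ

247.0300 MJ


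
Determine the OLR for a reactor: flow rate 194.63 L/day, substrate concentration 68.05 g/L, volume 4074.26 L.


OLR = Q * S / V
= 194.63 * 68.05 / 4074.26
= 3.2508 g/L/day

3.2508 g/L/day


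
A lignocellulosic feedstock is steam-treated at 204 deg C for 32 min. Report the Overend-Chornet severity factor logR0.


logR0 = log10(t * exp((T - 100) / 14.75))
= log10(32 * exp((204 - 100) / 14.75))
= 4.5673

4.5673


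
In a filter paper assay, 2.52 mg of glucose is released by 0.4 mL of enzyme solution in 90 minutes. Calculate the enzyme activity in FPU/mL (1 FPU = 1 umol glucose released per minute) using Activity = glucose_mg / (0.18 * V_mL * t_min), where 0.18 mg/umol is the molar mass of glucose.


Activity = glucose_mg / (0.18 mg/umol * V_mL * t_min)
= 2.52 / (0.18 * 0.4 * 90)
= 0.3889 FPU/mL

0.3889 FPU/mL


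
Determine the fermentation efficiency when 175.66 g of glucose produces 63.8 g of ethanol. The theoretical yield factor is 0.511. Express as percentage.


Fermentation efficiency = (actual / (0.511 * glucose)) * 100
= (63.8 / (0.511 * 175.66)) * 100
= 71.0766%

71.0766%


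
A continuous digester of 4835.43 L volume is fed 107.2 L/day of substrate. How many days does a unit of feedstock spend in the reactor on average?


HRT = V / Q
= 4835.43 / 107.2
= 45.1066 days

45.1066 days


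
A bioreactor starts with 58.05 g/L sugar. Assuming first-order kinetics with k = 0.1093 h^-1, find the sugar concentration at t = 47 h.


S = S0 * exp(-k * t)
S = 58.05 * exp(-0.1093 * 47)
S = 0.3410 g/L

0.3410 g/L


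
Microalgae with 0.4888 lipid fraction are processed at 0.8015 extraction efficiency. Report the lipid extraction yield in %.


Y = lipid_content * extraction_eff * 100
= 0.4888 * 0.8015 * 100
= 39.1773%

39.1773%


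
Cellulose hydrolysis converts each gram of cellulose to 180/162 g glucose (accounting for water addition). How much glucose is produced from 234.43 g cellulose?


glucose = cellulose * 180/162
= 234.43 * 180/162
= 260.4778 g

260.4778 g


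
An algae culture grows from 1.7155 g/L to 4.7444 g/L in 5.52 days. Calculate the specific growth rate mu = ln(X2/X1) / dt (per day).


mu = ln(X2/X1) / dt
= ln(4.7444/1.7155) / 5.52
= 0.1843 per day

0.1843 per day


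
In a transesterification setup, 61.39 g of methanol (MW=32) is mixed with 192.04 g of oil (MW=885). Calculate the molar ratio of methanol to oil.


Molar ratio = n_MeOH / n_oil = (MeOH/32) / (oil/885) = (MeOH * 885) / (32 * oil)
= (61.39 * 885) / (32 * 192.04)
= 8.8410

8.8410


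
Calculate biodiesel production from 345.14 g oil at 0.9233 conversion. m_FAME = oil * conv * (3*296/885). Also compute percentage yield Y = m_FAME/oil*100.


m_FAME = oil * conv * (3 * 296 / 885) = oil * conv * (888/885)
= 345.14 * 0.9233 * 888 / 885
= 319.7480 g
Y = m_FAME / oil * 100 = conv * (888/885) * 100
= 0.9233 * 888 / 885 * 100
= 92.64%

319.7480 g FAME; Y = 92.64%


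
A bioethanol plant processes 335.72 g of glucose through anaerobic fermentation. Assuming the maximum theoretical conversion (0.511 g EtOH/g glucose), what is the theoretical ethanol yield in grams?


Theoretical ethanol yield: m_EtOH = 0.511 * m_glucose
m_EtOH = 0.511 * 335.72 = 171.5529 g

171.5529 g


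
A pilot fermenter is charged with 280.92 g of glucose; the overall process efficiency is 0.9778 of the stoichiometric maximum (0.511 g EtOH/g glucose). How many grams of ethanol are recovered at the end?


Actual ethanol: m = 0.511 * 280.92 * 0.9778
m = 140.3633 g

140.3633 g


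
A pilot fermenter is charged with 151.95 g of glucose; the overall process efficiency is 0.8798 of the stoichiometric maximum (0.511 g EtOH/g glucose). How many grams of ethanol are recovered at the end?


Actual ethanol: m = 0.511 * 151.95 * 0.8798
m = 68.3133 g

68.3133 g


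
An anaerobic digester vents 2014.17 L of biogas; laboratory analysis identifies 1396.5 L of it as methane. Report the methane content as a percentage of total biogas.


CH4% = V_CH4 / V_total * 100
= 1396.5 / 2014.17 * 100
= 69.3338%

69.3338%


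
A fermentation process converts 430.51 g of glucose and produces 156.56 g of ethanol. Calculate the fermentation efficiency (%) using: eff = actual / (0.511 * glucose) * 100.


Fermentation efficiency = (actual / (0.511 * glucose)) * 100
= (156.56 / (0.511 * 430.51)) * 100
= 71.1667%

71.1667%


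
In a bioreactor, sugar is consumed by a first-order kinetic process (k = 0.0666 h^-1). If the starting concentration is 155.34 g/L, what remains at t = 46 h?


S = S0 * exp(-k * t)
S = 155.34 * exp(-0.0666 * 46)
S = 7.2574 g/L

7.2574 g/L


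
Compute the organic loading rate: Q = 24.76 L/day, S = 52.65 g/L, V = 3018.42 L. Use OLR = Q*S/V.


OLR = Q * S / V
= 24.76 * 52.65 / 3018.42
= 0.4319 g/L/day

0.4319 g/L/day


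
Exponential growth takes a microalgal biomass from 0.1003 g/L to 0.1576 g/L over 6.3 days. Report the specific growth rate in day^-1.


mu = ln(X2/X1) / dt
= ln(0.1576/0.1003) / 6.3
= 0.0717 per day

0.0717 per day


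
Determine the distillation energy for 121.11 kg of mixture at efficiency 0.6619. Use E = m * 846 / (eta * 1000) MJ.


E = m * 846 / (eta * 1000)
= 121.11 * 846 / (0.6619 * 1000)
= 154.7954 MJ

154.7954 MJ


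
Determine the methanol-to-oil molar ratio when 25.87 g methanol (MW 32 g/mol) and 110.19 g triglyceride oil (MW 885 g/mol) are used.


Molar ratio = n_MeOH / n_oil = (MeOH/32) / (oil/885) = (MeOH * 885) / (32 * oil)
= (25.87 * 885) / (32 * 110.19)
= 6.4930

6.4930


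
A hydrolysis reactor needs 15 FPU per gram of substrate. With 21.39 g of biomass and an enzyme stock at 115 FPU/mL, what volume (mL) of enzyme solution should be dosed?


V = dosage * m_sub / activity
V = 15 * 21.39 / 115
V = 2.7900 mL

2.7900 mL


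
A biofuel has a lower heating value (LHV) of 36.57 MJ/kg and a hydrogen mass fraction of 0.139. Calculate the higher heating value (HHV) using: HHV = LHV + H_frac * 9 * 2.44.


HHV = LHV + H_frac * 9 * 2.44
= 36.57 + 0.139 * 9 * 2.44
= 39.6224 MJ/kg

39.6224 MJ/kg


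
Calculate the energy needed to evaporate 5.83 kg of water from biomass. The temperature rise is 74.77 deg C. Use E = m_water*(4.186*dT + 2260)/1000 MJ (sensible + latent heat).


E = m_water * (4.186 * dT + 2260) / 1000
= 5.83 * (4.186 * 74.77 + 2260) / 1000
= 15.0005 MJ

15.0005 MJ


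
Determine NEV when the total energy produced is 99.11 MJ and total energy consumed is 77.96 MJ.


NEV = E_out - E_in
= 99.11 - 77.96
= 21.1500 MJ

21.1500 MJ


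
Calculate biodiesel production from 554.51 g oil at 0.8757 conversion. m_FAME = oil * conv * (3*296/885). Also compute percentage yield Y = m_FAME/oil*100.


m_FAME = oil * conv * (3 * 296 / 885) = oil * conv * (888/885)
= 554.51 * 0.8757 * 888 / 885
= 487.2305 g
Y = m_FAME / oil * 100 = conv * (888/885) * 100
= 0.8757 * 888 / 885 * 100
= 87.87%

487.2305 g FAME; Y = 87.87%


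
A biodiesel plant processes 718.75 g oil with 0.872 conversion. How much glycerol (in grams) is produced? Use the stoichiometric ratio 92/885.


glycerol = oil * conv * (92/885)
= 718.75 * 0.872 * 92 / 885
= 65.1537 g

65.1537 g


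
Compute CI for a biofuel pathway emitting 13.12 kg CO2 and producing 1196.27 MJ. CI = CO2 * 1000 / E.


CI = CO2 * 1000 / E
= 13.12 * 1000 / 1196.27
= 10.9674 g CO2/MJ

10.9674 g CO2/MJ


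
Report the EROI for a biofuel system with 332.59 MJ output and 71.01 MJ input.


EROI = E_out / E_in
= 332.59 / 71.01
= 4.6837

4.6837


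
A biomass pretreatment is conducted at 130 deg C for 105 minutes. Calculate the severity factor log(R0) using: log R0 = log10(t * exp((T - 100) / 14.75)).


logR0 = log10(t * exp((T - 100) / 14.75))
= log10(105 * exp((130 - 100) / 14.75))
= 2.9045

2.9045


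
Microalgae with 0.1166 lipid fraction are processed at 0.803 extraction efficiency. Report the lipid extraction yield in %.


Y = lipid_content * extraction_eff * 100
= 0.1166 * 0.803 * 100
= 9.3630%

9.3630%


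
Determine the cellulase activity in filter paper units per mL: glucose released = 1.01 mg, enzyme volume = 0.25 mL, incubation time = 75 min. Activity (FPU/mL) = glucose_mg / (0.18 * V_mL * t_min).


Activity = glucose_mg / (0.18 mg/umol * V_mL * t_min)
= 1.01 / (0.18 * 0.25 * 75)
= 0.2993 FPU/mL

0.2993 FPU/mL


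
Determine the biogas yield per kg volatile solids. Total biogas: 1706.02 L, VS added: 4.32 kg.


Y = V / VS
= 1706.02 / 4.32
= 394.9120 L/kg VS

394.9120 L/kg VS


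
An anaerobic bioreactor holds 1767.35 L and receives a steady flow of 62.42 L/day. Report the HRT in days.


HRT = V / Q
= 1767.35 / 62.42
= 28.3138 days

28.3138 days


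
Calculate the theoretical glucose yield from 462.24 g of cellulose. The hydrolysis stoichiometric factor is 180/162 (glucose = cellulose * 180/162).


glucose = cellulose * 180/162
= 462.24 * 180/162
= 513.6000 g

513.6000 g


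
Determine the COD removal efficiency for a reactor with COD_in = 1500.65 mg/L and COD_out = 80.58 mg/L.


eta = (COD_in - COD_out) / COD_in * 100
= (1500.65 - 80.58) / 1500.65 * 100
= 94.6303%

94.6303%


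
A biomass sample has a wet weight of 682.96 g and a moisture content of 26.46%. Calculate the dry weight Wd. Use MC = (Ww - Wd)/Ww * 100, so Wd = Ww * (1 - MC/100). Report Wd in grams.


Wd = Ww * (1 - MC/100)
= 682.96 * (1 - 26.46/100)
= 502.2488 g

502.2488 g


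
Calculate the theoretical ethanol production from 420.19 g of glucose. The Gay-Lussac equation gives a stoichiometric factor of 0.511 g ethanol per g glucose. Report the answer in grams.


Theoretical ethanol yield: m_EtOH = 0.511 * m_glucose
m_EtOH = 0.511 * 420.19 = 214.7171 g

214.7171 g


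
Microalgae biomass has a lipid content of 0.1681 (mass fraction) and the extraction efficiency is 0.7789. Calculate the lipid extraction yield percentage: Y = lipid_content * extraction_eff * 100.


Y = lipid_content * extraction_eff * 100
= 0.1681 * 0.7789 * 100
= 13.0933%

13.0933%


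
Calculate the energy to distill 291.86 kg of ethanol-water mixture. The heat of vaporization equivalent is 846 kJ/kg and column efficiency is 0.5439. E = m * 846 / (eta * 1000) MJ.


E = m * 846 / (eta * 1000)
= 291.86 * 846 / (0.5439 * 1000)
= 453.9687 MJ

453.9687 MJ


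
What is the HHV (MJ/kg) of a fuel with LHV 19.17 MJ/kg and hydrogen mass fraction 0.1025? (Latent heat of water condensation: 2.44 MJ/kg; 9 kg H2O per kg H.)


HHV = LHV + H_frac * 9 * 2.44
= 19.17 + 0.1025 * 9 * 2.44
= 21.4209 MJ/kg

21.4209 MJ/kg


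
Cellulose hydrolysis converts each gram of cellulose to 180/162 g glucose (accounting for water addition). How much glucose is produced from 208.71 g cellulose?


glucose = cellulose * 180/162
= 208.71 * 180/162
= 231.9000 g

231.9000 g


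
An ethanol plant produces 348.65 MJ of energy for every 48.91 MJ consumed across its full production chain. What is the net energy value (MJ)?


NEV = E_out - E_in
= 348.65 - 48.91
= 299.7400 MJ

299.7400 MJ


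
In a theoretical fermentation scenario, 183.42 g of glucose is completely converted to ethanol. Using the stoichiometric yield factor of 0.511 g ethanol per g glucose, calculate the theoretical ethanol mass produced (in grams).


Theoretical ethanol yield: m_EtOH = 0.511 * m_glucose
m_EtOH = 0.511 * 183.42 = 93.7276 g

93.7276 g


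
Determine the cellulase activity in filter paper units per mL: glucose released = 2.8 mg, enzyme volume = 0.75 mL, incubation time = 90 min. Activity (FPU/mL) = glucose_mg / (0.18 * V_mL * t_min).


Activity = glucose_mg / (0.18 mg/umol * V_mL * t_min)
= 2.8 / (0.18 * 0.75 * 90)
= 0.2305 FPU/mL

0.2305 FPU/mL


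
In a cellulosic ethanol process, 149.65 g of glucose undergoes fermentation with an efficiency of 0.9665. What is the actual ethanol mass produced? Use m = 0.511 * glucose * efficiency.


Actual ethanol: m = 0.511 * 149.65 * 0.9665
m = 73.9094 g

73.9094 g


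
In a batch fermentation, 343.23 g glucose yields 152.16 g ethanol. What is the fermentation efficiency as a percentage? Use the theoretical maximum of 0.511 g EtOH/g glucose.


Fermentation efficiency = (actual / (0.511 * glucose)) * 100
= (152.16 / (0.511 * 343.23)) * 100
= 86.7550%

86.7550%


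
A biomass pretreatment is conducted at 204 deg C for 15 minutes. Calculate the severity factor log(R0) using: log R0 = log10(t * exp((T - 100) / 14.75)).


logR0 = log10(t * exp((T - 100) / 14.75))
= log10(15 * exp((204 - 100) / 14.75))
= 4.2382

4.2382


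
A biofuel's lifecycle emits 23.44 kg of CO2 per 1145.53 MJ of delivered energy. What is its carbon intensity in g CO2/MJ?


CI = CO2 * 1000 / E
= 23.44 * 1000 / 1145.53
= 20.4621 g CO2/MJ

20.4621 g CO2/MJ


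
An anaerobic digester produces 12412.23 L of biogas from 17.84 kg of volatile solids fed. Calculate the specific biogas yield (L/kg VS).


Y = V / VS
= 12412.23 / 17.84
= 695.7528 L/kg VS

695.7528 L/kg VS


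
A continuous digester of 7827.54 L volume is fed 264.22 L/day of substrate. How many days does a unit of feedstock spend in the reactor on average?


HRT = V / Q
= 7827.54 / 264.22
= 29.6251 days

29.6251 days


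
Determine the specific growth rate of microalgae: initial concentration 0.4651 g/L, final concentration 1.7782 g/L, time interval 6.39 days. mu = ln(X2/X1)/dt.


mu = ln(X2/X1) / dt
= ln(1.7782/0.4651) / 6.39
= 0.2099 per day

0.2099 per day


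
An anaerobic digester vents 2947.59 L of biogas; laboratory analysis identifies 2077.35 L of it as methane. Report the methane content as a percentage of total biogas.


CH4% = V_CH4 / V_total * 100
= 2077.35 / 2947.59 * 100
= 70.4762%

70.4762%


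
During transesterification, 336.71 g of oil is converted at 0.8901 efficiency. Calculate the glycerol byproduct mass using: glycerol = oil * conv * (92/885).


glycerol = oil * conv * (92/885)
= 336.71 * 0.8901 * 92 / 885
= 31.1558 g

31.1558 g


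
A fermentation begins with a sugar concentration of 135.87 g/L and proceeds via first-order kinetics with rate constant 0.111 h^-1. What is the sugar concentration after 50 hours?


S = S0 * exp(-k * t)
S = 135.87 * exp(-0.111 * 50)
S = 0.5282 g/L

0.5282 g/L


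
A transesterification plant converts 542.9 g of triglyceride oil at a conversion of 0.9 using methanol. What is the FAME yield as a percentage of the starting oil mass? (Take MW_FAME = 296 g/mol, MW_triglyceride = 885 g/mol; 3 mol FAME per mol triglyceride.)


m_FAME = oil * conv * (3 * 296 / 885) = oil * conv * (888/885)
= 542.9 * 0.9 * 888 / 885
= 490.2663 g
Y = m_FAME / oil * 100 = conv * (888/885) * 100
= 0.9 * 888 / 885 * 100
= 90.31%

90.31%


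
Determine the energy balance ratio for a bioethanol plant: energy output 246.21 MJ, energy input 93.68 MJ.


EROI = E_out / E_in
= 246.21 / 93.68
= 2.6282

2.6282


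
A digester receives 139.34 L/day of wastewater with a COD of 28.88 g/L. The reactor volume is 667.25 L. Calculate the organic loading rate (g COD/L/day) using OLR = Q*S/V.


OLR = Q * S / V
= 139.34 * 28.88 / 667.25
= 6.0309 g/L/day

6.0309 g/L/day


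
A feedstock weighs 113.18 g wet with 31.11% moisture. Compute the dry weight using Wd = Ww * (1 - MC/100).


Wd = Ww * (1 - MC/100)
= 113.18 * (1 - 31.11/100)
= 77.9697 g

77.9697 g


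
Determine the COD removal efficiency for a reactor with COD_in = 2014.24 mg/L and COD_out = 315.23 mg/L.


eta = (COD_in - COD_out) / COD_in * 100
= (2014.24 - 315.23) / 2014.24 * 100
= 84.3499%

84.3499%


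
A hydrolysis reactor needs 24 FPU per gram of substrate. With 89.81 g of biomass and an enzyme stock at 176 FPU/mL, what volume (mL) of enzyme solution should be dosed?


V = dosage * m_sub / activity
V = 24 * 89.81 / 176
V = 12.2468 mL

12.2468 mL


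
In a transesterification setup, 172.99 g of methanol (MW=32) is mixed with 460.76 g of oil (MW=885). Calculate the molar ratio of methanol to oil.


Molar ratio = n_MeOH / n_oil = (MeOH/32) / (oil/885) = (MeOH * 885) / (32 * oil)
= (172.99 * 885) / (32 * 460.76)
= 10.3834

10.3834


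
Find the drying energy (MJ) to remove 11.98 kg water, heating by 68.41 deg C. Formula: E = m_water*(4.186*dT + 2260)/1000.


E = m_water * (4.186 * dT + 2260) / 1000
= 11.98 * (4.186 * 68.41 + 2260) / 1000
= 30.5054 MJ

30.5054 MJ


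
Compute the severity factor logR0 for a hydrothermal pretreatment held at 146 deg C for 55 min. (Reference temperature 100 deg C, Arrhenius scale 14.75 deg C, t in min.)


logR0 = log10(t * exp((T - 100) / 14.75))
= log10(55 * exp((146 - 100) / 14.75))
= 3.0948

3.0948


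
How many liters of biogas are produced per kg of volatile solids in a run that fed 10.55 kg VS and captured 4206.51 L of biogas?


Y = V / VS
= 4206.51 / 10.55
= 398.7213 L/kg VS

398.7213 L/kg VS


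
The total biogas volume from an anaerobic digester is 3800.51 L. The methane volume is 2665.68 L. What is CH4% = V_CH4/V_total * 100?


CH4% = V_CH4 / V_total * 100
= 2665.68 / 3800.51 * 100
= 70.1401%

70.1401%


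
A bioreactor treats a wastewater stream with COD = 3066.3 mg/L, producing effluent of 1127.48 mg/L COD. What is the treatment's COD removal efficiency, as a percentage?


eta = (COD_in - COD_out) / COD_in * 100
= (3066.3 - 1127.48) / 3066.3 * 100
= 63.2300%

63.2300%


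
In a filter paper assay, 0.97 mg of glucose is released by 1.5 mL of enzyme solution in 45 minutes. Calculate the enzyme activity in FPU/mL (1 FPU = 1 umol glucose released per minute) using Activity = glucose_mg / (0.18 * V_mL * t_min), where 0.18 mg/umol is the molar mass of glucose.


Activity = glucose_mg / (0.18 mg/umol * V_mL * t_min)
= 0.97 / (0.18 * 1.5 * 45)
= 0.0798 FPU/mL

0.0798 FPU/mL
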